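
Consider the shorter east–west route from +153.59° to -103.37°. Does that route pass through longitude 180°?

Yes

Naïve |-103.37 − 153.59| = 256.96° > 180°, so the shorter arc goes the other way round — across 180°.
Signed shortest Δλ = ((-103.37 − 153.59 + 180) mod 360) − 180 = 103.04°.
Going east by 103.04° from +153.59° passes through 180° before reaching -103.37°.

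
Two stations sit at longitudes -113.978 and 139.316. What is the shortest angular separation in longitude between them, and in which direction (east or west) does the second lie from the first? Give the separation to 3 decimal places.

106.706° west

Raw difference: 139.316 − -113.978 = 253.294°.
Normalise into (−180°, 180°]: 253.294° − 360° = -106.706°.
Negative ⇒ the second point lies to the west; separation 106.706°.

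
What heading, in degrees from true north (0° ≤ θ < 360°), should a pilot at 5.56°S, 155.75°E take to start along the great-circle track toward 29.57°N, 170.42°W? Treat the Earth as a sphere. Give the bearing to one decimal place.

Δλ = -170.42 − 155.75 = -326.17°; wrapped into (−180°, 180°]: 33.83°.
θ = atan2( sin Δλ · cos φ₂ , cos φ₁ · sin φ₂ − sin φ₁ · cos φ₂ · cos Δλ )
  = atan2(0.48422, 0.56117) = 40.790° → normalised to [0°, 360°): 40.790°.

40.8°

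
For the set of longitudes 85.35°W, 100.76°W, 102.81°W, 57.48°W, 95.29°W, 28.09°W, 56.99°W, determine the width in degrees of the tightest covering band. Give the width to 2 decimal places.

74.72°

Sort the longitudes: -102.81°, -100.76°, -95.29°, -85.35°, -57.48°, -56.99°, -28.09°.
Eastward gaps between consecutive values (wrapping around): 2.05°, 5.47°, 9.94°, 27.87°, 0.49°, 28.90°, 285.28°.
Largest gap = 285.28° ⇒ minimal covering band is its complement: 360° − 285.28° = 74.72°.
Band runs from -102.81° eastward to -28.09°.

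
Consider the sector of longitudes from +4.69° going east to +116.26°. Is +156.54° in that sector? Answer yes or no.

Band width going east from +4.69° to +116.26°: ((116.26 − 4.69) mod 360) = 111.57°.
Offset of +156.54° east of the west edge: ((156.54 − 4.69) mod 360) = 151.85°.
151.85° > 111.57° ⇒ outside.

No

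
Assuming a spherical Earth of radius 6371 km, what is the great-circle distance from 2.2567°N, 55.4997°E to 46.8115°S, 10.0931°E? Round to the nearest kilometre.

Δλ = 10.0931 − 55.4997 = -45.4066°.
Δφ = -46.8115 − 2.2567 = -49.0682°.
a = sin²(Δφ/2) + cos φ₁ · cos φ₂ · sin²(Δλ/2) = 0.274292.
c = 2·atan2(√a, √(1−a)) = 1.10245 rad → d = 6371·c ≈ 7023.68 km.

7024 km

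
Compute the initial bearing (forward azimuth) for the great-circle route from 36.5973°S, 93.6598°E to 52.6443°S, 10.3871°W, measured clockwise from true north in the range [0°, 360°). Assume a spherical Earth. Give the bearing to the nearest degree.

219°

Δλ = -10.3871 − 93.6598 = -104.0469°.
θ = atan2( sin Δλ · cos φ₂ , cos φ₁ · sin φ₂ − sin φ₁ · cos φ₂ · cos Δλ )
  = atan2(-0.58862, -0.72597) = -140.965° → normalised to [0°, 360°): 219.035°.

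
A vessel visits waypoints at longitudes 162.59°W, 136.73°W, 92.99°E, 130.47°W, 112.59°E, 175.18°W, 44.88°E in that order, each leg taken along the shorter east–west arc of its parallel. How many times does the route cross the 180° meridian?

Leg 1: -162.59° → -136.73°, shortest Δλ = 25.86° (east) — does not cross 180°.
Leg 2: -136.73° → +92.99°, shortest Δλ = -130.28° (west) — crosses 180°.
Leg 3: +92.99° → -130.47°, shortest Δλ = 136.54° (east) — crosses 180°.
Leg 4: -130.47° → +112.59°, shortest Δλ = -116.94° (west) — crosses 180°.
Leg 5: +112.59° → -175.18°, shortest Δλ = 72.23° (east) — crosses 180°.
Leg 6: -175.18° → +44.88°, shortest Δλ = -139.94° (west) — crosses 180°.
Total crossings: 5.

5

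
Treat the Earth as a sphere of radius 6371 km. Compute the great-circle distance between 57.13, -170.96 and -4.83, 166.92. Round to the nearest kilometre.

7174 km

Δλ = 166.92 − -170.96 = 337.88°; wrapped into (−180°, 180°]: -22.12°.
Δφ = -4.83 − 57.13 = -61.96°.
a = sin²(Δφ/2) + cos φ₁ · cos φ₂ · sin²(Δλ/2) = 0.284859.
c = 2·atan2(√a, √(1−a)) = 1.12599 rad → d = 6371·c ≈ 7173.68 km.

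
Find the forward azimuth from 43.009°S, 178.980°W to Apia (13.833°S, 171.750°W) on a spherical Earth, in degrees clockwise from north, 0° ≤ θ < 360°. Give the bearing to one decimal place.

Δλ = -171.750 − -178.980 = 7.230°.
θ = atan2( sin Δλ · cos φ₂ , cos φ₁ · sin φ₂ − sin φ₁ · cos φ₂ · cos Δλ )
  = atan2(0.12220, 0.48223) = 14.220° → normalised to [0°, 360°): 14.220°.

14.2°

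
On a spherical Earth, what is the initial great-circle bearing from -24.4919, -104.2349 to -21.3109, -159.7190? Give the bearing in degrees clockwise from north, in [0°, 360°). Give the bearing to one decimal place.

261.7°

Δλ = -159.7190 − -104.2349 = -55.4841°.
θ = atan2( sin Δλ · cos φ₂ , cos φ₁ · sin φ₂ − sin φ₁ · cos φ₂ · cos Δλ )
  = atan2(-0.76763, -0.11188) = -98.293° → normalised to [0°, 360°): 261.707°.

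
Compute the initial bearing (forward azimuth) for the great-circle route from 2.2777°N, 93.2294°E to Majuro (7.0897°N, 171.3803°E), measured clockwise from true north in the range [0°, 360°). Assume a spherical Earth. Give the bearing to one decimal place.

83.2°

Δλ = 171.3803 − 93.2294 = 78.1509°.
θ = atan2( sin Δλ · cos φ₂ , cos φ₁ · sin φ₂ − sin φ₁ · cos φ₂ · cos Δλ )
  = atan2(0.97121, 0.11523) = 83.234° → normalised to [0°, 360°): 83.234°.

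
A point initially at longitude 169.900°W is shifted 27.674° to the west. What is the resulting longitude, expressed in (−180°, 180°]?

162.426°E

Start at -169.900°; shift −27.674° → -197.574°.
-197.574° lies outside (−180°, 180°]; add 360° → +162.426°.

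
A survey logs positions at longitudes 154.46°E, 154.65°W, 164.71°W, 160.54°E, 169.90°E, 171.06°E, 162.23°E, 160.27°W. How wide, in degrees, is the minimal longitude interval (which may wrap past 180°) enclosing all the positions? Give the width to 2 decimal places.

50.89°

Sort the longitudes: -164.71°, -160.27°, -154.65°, +154.46°, +160.54°, +162.23°, +169.90°, +171.06°.
Eastward gaps between consecutive values (wrapping around): 4.44°, 5.62°, 309.11°, 6.08°, 1.69°, 7.67°, 1.16°, 24.23°.
Largest gap = 309.11° ⇒ minimal covering band is its complement: 360° − 309.11° = 50.89°.
Band runs from +154.46° eastward to -154.65°, crossing the antimeridian.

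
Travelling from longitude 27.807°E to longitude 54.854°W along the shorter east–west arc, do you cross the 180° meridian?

No

Signed shortest Δλ = ((-54.854 − 27.807 + 180) mod 360) − 180 = -82.661°.
Going west by 82.661° from +27.807° reaches -54.854° without touching 180°.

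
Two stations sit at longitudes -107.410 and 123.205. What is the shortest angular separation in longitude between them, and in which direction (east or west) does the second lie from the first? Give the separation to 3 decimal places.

129.385° west

Raw difference: 123.205 − -107.410 = 230.615°.
Normalise into (−180°, 180°]: 230.615° − 360° = -129.385°.
Negative ⇒ the second point lies to the west; separation 129.385°.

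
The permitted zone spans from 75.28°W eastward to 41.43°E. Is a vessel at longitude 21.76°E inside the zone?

Yes

Band width going east from -75.28° to +41.43°: ((41.43 − -75.28) mod 360) = 116.71°.
Offset of +21.76° east of the west edge: ((21.76 − -75.28) mod 360) = 97.04°.
97.04° ≤ 116.71° ⇒ inside.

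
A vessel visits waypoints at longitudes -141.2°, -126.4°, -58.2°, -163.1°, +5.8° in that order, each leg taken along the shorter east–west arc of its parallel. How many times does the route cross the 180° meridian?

Leg 1: -141.2° → -126.4°, shortest Δλ = 14.8° (east) — does not cross 180°.
Leg 2: -126.4° → -58.2°, shortest Δλ = 68.2° (east) — does not cross 180°.
Leg 3: -58.2° → -163.1°, shortest Δλ = -104.9° (west) — does not cross 180°.
Leg 4: -163.1° → +5.8°, shortest Δλ = 168.9° (east) — does not cross 180°.
Total crossings: 0.

0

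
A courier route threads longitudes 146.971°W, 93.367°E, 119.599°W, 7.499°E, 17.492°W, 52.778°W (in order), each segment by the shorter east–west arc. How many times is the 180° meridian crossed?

2

Leg 1: -146.971° → +93.367°, shortest Δλ = -119.662° (west) — crosses 180°.
Leg 2: +93.367° → -119.599°, shortest Δλ = 147.034° (east) — crosses 180°.
Leg 3: -119.599° → +7.499°, shortest Δλ = 127.098° (east) — does not cross 180°.
Leg 4: +7.499° → -17.492°, shortest Δλ = -24.991° (west) — does not cross 180°.
Leg 5: -17.492° → -52.778°, shortest Δλ = -35.286° (west) — does not cross 180°.
Total crossings: 2.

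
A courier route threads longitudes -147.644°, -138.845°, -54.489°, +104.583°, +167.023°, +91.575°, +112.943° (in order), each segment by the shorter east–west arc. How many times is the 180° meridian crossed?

Leg 1: -147.644° → -138.845°, shortest Δλ = 8.799° (east) — does not cross 180°.
Leg 2: -138.845° → -54.489°, shortest Δλ = 84.356° (east) — does not cross 180°.
Leg 3: -54.489° → +104.583°, shortest Δλ = 159.072° (east) — does not cross 180°.
Leg 4: +104.583° → +167.023°, shortest Δλ = 62.44° (east) — does not cross 180°.
Leg 5: +167.023° → +91.575°, shortest Δλ = -75.448° (west) — does not cross 180°.
Leg 6: +91.575° → +112.943°, shortest Δλ = 21.368° (east) — does not cross 180°.
Total crossings: 0.

0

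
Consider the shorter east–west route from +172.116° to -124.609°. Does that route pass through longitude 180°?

Naïve |-124.609 − 172.116| = 296.725° > 180°, so the shorter arc goes the other way round — across 180°.
Signed shortest Δλ = ((-124.609 − 172.116 + 180) mod 360) − 180 = 63.275°.
Going east by 63.275° from +172.116° passes through 180° before reaching -124.609°.

Yes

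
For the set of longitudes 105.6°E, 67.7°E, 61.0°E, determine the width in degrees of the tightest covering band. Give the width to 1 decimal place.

Sort the longitudes: +61.0°, +67.7°, +105.6°.
Eastward gaps between consecutive values (wrapping around): 6.7°, 37.9°, 315.4°.
Largest gap = 315.4° ⇒ minimal covering band is its complement: 360° − 315.4° = 44.6°.
Band runs from +61.0° eastward to +105.6°.

44.6°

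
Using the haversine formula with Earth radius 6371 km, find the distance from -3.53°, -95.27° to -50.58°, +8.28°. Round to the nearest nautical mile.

5751 nmi

Δλ = 8.28 − -95.27 = 103.55°.
Δφ = -50.58 − -3.53 = -47.05°.
a = sin²(Δφ/2) + cos φ₁ · cos φ₂ · sin²(Δλ/2) = 0.550465.
c = 2·atan2(√a, √(1−a)) = 1.67190 rad → d = 6371·c ≈ 10651.66 km ≈ 5751.44 nmi.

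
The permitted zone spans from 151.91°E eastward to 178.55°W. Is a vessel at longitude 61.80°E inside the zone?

No

Band width going east from +151.91° to -178.55°: ((-178.55 − 151.91) mod 360) = 29.54°.
Offset of +61.80° east of the west edge: ((61.80 − 151.91) mod 360) = 269.89°.
269.89° > 29.54° ⇒ outside.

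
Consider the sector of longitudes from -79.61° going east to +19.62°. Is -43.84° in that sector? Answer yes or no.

Band width going east from -79.61° to +19.62°: ((19.62 − -79.61) mod 360) = 99.23°.
Offset of -43.84° east of the west edge: ((-43.84 − -79.61) mod 360) = 35.77°.
35.77° ≤ 99.23° ⇒ inside.

Yes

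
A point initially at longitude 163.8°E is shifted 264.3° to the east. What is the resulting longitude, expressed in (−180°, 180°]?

68.1°E

Start at +163.8°; shift +264.3° → +428.1°.
+428.1° lies outside (−180°, 180°]; subtract 360° → +68.1°.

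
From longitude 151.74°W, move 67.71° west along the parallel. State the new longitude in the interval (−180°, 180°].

140.55°E

Start at -151.74°; shift −67.71° → -219.45°.
-219.45° lies outside (−180°, 180°]; add 360° → +140.55°.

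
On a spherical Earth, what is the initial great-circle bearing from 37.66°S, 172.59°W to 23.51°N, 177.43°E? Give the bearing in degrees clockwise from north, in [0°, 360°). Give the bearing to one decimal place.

349.6°

Δλ = 177.43 − -172.59 = 350.02°; wrapped into (−180°, 180°]: -9.98°.
θ = atan2( sin Δλ · cos φ₂ , cos φ₁ · sin φ₂ − sin φ₁ · cos φ₂ · cos Δλ )
  = atan2(-0.15892, 0.86758) = -10.380° → normalised to [0°, 360°): 349.620°.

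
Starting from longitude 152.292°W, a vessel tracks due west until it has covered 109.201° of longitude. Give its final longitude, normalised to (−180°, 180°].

98.507°E

Start at -152.292°; shift −109.201° → -261.493°.
-261.493° lies outside (−180°, 180°]; add 360° → +98.507°.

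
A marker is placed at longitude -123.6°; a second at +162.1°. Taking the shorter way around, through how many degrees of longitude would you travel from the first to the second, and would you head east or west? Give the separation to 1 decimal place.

74.3° west

Raw difference: 162.1 − -123.6 = 285.7°.
Normalise into (−180°, 180°]: 285.7° − 360° = -74.3°.
Negative ⇒ the second point lies to the west; separation 74.3°.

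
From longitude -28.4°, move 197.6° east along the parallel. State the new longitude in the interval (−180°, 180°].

Start at -28.4°; shift +197.6° → +169.2°.
+169.2° already lies in (−180°, 180°].

+169.2°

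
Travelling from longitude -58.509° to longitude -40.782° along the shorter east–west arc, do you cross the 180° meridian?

No

Signed shortest Δλ = ((-40.782 − -58.509 + 180) mod 360) − 180 = 17.727°.
Going east by 17.727° from -58.509° reaches -40.782° without touching 180°.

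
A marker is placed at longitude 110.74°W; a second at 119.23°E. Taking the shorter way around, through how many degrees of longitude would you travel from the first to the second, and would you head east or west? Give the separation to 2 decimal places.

Raw difference: 119.23 − -110.74 = 229.97°.
Normalise into (−180°, 180°]: 229.97° − 360° = -130.03°.
Negative ⇒ the second point lies to the west; separation 130.03°.

130.03° west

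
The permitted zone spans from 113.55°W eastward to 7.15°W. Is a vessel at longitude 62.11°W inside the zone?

Band width going east from -113.55° to -7.15°: ((-7.15 − -113.55) mod 360) = 106.40°.
Offset of -62.11° east of the west edge: ((-62.11 − -113.55) mod 360) = 51.44°.
51.44° ≤ 106.40° ⇒ inside.

Yes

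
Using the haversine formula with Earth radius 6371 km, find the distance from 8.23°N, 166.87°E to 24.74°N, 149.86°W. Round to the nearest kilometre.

Δλ = -149.86 − 166.87 = -316.73°; wrapped into (−180°, 180°]: 43.27°.
Δφ = 24.74 − 8.23 = 16.51°.
a = sin²(Δφ/2) + cos φ₁ · cos φ₂ · sin²(Δλ/2) = 0.142801.
c = 2·atan2(√a, √(1−a)) = 0.77503 rad → d = 6371·c ≈ 4937.74 km.

4938 km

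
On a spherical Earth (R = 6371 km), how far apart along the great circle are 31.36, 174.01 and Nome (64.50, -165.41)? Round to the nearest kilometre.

Δλ = -165.41 − 174.01 = -339.42°; wrapped into (−180°, 180°]: 20.58°.
Δφ = 64.50 − 31.36 = 33.14°.
a = sin²(Δφ/2) + cos φ₁ · cos φ₂ · sin²(Δλ/2) = 0.093062.
c = 2·atan2(√a, √(1−a)) = 0.62000 rad → d = 6371·c ≈ 3950.04 km.

3950 km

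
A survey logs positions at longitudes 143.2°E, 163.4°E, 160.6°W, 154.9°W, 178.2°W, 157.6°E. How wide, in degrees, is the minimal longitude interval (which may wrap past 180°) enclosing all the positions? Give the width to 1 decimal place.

61.9°

Sort the longitudes: -178.2°, -160.6°, -154.9°, +143.2°, +157.6°, +163.4°.
Eastward gaps between consecutive values (wrapping around): 17.6°, 5.7°, 298.1°, 14.4°, 5.8°, 18.4°.
Largest gap = 298.1° ⇒ minimal covering band is its complement: 360° − 298.1° = 61.9°.
Band runs from +143.2° eastward to -154.9°, crossing the antimeridian.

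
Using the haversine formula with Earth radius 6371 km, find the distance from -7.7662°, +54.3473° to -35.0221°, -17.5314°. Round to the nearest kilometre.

Δλ = -17.5314 − 54.3473 = -71.8787°.
Δφ = -35.0221 − -7.7662 = -27.2559°.
a = sin²(Δφ/2) + cos φ₁ · cos φ₂ · sin²(Δλ/2) = 0.335037.
c = 2·atan2(√a, √(1−a)) = 1.23457 rad → d = 6371·c ≈ 7865.45 km.

7865 km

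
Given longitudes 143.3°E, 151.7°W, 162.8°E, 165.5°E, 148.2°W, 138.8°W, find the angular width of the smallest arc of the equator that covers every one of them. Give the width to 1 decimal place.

77.9°

Sort the longitudes: -151.7°, -148.2°, -138.8°, +143.3°, +162.8°, +165.5°.
Eastward gaps between consecutive values (wrapping around): 3.5°, 9.4°, 282.1°, 19.5°, 2.7°, 42.8°.
Largest gap = 282.1° ⇒ minimal covering band is its complement: 360° − 282.1° = 77.9°.
Band runs from +143.3° eastward to -138.8°, crossing the antimeridian.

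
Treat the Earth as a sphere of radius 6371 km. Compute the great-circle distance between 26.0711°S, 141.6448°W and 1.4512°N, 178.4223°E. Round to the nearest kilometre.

5266 km

Δλ = 178.4223 − -141.6448 = 320.0671°; wrapped into (−180°, 180°]: -39.9329°.
Δφ = 1.4512 − -26.0711 = 27.5223°.
a = sin²(Δφ/2) + cos φ₁ · cos φ₂ · sin²(Δλ/2) = 0.161288.
c = 2·atan2(√a, √(1−a)) = 0.82654 rad → d = 6371·c ≈ 5265.90 km.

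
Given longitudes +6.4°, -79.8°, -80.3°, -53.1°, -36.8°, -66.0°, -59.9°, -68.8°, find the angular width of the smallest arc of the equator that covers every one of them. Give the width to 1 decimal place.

Sort the longitudes: -80.3°, -79.8°, -68.8°, -66.0°, -59.9°, -53.1°, -36.8°, +6.4°.
Eastward gaps between consecutive values (wrapping around): 0.5°, 11.0°, 2.8°, 6.1°, 6.8°, 16.3°, 43.2°, 273.3°.
Largest gap = 273.3° ⇒ minimal covering band is its complement: 360° − 273.3° = 86.7°.
Band runs from -80.3° eastward to +6.4°.

86.7°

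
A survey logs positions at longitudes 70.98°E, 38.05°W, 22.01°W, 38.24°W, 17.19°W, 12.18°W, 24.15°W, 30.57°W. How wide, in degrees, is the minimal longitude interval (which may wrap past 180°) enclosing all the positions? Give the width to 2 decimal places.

Sort the longitudes: -38.24°, -38.05°, -30.57°, -24.15°, -22.01°, -17.19°, -12.18°, +70.98°.
Eastward gaps between consecutive values (wrapping around): 0.19°, 7.48°, 6.42°, 2.14°, 4.82°, 5.01°, 83.16°, 250.78°.
Largest gap = 250.78° ⇒ minimal covering band is its complement: 360° − 250.78° = 109.22°.
Band runs from -38.24° eastward to +70.98°.

109.22°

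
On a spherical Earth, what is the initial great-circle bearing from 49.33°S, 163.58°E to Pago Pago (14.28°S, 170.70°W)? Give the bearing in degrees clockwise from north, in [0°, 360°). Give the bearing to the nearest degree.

Δλ = -170.70 − 163.58 = -334.28°; wrapped into (−180°, 180°]: 25.72°.
θ = atan2( sin Δλ · cos φ₂ , cos φ₁ · sin φ₂ − sin φ₁ · cos φ₂ · cos Δλ )
  = atan2(0.42056, 0.50147) = 39.985° → normalised to [0°, 360°): 39.985°.

40°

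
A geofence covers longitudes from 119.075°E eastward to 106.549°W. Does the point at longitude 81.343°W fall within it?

Band width going east from +119.075° to -106.549°: ((-106.549 − 119.075) mod 360) = 134.376°.
Offset of -81.343° east of the west edge: ((-81.343 − 119.075) mod 360) = 159.582°.
159.582° > 134.376° ⇒ outside.

No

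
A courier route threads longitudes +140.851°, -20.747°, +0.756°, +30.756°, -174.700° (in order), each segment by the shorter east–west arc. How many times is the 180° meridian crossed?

Leg 1: +140.851° → -20.747°, shortest Δλ = -161.598° (west) — does not cross 180°.
Leg 2: -20.747° → +0.756°, shortest Δλ = 21.503° (east) — does not cross 180°.
Leg 3: +0.756° → +30.756°, shortest Δλ = 30.0° (east) — does not cross 180°.
Leg 4: +30.756° → -174.700°, shortest Δλ = 154.544° (east) — crosses 180°.
Total crossings: 1.

1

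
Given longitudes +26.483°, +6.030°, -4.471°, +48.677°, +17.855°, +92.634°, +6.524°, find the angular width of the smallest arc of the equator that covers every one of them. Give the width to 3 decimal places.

Sort the longitudes: -4.471°, +6.030°, +6.524°, +17.855°, +26.483°, +48.677°, +92.634°.
Eastward gaps between consecutive values (wrapping around): 10.501°, 0.494°, 11.331°, 8.628°, 22.194°, 43.957°, 262.895°.
Largest gap = 262.895° ⇒ minimal covering band is its complement: 360° − 262.895° = 97.105°.
Band runs from -4.471° eastward to +92.634°.

97.105°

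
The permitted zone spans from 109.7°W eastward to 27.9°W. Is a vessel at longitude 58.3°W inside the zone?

Band width going east from -109.7° to -27.9°: ((-27.9 − -109.7) mod 360) = 81.8°.
Offset of -58.3° east of the west edge: ((-58.3 − -109.7) mod 360) = 51.4°.
51.4° ≤ 81.8° ⇒ inside.

Yes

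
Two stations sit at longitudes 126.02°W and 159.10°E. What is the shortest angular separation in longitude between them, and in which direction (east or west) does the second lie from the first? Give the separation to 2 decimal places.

Raw difference: 159.10 − -126.02 = 285.12°.
Normalise into (−180°, 180°]: 285.12° − 360° = -74.88°.
Negative ⇒ the second point lies to the west; separation 74.88°.

74.88° west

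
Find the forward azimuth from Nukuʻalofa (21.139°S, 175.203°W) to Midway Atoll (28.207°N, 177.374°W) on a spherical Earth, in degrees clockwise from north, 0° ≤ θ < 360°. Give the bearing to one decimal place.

Δλ = -177.374 − -175.203 = -2.171°.
θ = atan2( sin Δλ · cos φ₂ , cos φ₁ · sin φ₂ − sin φ₁ · cos φ₂ · cos Δλ )
  = atan2(-0.03338, 0.75843) = -2.520° → normalised to [0°, 360°): 357.480°.

357.5°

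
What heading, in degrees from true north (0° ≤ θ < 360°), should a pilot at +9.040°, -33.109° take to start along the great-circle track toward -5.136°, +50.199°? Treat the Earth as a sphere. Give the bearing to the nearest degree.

96°

Δλ = 50.199 − -33.109 = 83.308°.
θ = atan2( sin Δλ · cos φ₂ , cos φ₁ · sin φ₂ − sin φ₁ · cos φ₂ · cos Δλ )
  = atan2(0.98920, -0.10664) = 96.153° → normalised to [0°, 360°): 96.153°.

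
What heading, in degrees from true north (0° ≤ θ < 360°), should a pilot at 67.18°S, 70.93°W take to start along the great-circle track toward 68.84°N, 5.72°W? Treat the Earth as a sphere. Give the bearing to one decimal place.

Δλ = -5.72 − -70.93 = 65.21°.
θ = atan2( sin Δλ · cos φ₂ , cos φ₁ · sin φ₂ − sin φ₁ · cos φ₂ · cos Δλ )
  = atan2(0.32771, 0.50119) = 33.179° → normalised to [0°, 360°): 33.179°.

33.2°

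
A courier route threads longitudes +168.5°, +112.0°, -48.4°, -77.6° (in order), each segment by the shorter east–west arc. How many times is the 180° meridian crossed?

Leg 1: +168.5° → +112.0°, shortest Δλ = -56.5° (west) — does not cross 180°.
Leg 2: +112.0° → -48.4°, shortest Δλ = -160.4° (west) — does not cross 180°.
Leg 3: -48.4° → -77.6°, shortest Δλ = -29.2° (west) — does not cross 180°.
Total crossings: 0.

0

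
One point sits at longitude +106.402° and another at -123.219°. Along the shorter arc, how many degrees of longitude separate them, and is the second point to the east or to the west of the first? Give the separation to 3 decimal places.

Raw difference: -123.219 − 106.402 = -229.621°.
Normalise into (−180°, 180°]: -229.621° + 360° = 130.379°.
Positive ⇒ the second point lies to the east; separation 130.379°.

130.379° east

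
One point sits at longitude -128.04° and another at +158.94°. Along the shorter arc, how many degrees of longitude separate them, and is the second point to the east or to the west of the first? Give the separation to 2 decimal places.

Raw difference: 158.94 − -128.04 = 286.98°.
Normalise into (−180°, 180°]: 286.98° − 360° = -73.02°.
Negative ⇒ the second point lies to the west; separation 73.02°.

73.02° west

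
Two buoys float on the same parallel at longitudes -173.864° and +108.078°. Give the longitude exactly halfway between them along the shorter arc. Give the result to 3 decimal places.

Signed shortest Δλ from -173.864° to +108.078° is -78.058°.
Midpoint longitude = -173.864° + (-78.058°)/2 = -173.864° − 39.029° = -212.893°.
Normalise into (−180°, 180°]: +147.107°.
(The naïve average (-173.864 + +108.078)/2 = -32.893° is on the wrong side of the globe.)

+147.107°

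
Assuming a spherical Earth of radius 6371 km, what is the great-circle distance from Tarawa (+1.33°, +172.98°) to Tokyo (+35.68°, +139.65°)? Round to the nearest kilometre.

Δλ = 139.65 − 172.98 = -33.33°.
Δφ = 35.68 − 1.33 = 34.35°.
a = sin²(Δφ/2) + cos φ₁ · cos φ₂ · sin²(Δλ/2) = 0.153981.
c = 2·atan2(√a, √(1−a)) = 0.80649 rad → d = 6371·c ≈ 5138.14 km.

5138 km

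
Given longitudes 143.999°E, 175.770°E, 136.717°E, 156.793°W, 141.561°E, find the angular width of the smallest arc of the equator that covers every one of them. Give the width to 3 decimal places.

Sort the longitudes: -156.793°, +136.717°, +141.561°, +143.999°, +175.770°.
Eastward gaps between consecutive values (wrapping around): 293.510°, 4.844°, 2.438°, 31.771°, 27.437°.
Largest gap = 293.510° ⇒ minimal covering band is its complement: 360° − 293.510° = 66.490°.
Band runs from +136.717° eastward to -156.793°, crossing the antimeridian.

66.490°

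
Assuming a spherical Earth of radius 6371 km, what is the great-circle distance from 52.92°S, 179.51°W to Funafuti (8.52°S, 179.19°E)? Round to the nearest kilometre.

Δλ = 179.19 − -179.51 = 358.70°; wrapped into (−180°, 180°]: -1.30°.
Δφ = -8.52 − -52.92 = 44.40°.
a = sin²(Δφ/2) + cos φ₁ · cos φ₂ · sin²(Δλ/2) = 0.142840.
c = 2·atan2(√a, √(1−a)) = 0.77515 rad → d = 6371·c ≈ 4938.45 km.

4938 km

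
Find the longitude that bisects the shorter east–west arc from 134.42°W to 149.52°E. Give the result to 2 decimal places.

172.45°W

Signed shortest Δλ from -134.42° to +149.52° is -76.06°.
Midpoint longitude = -134.42° + (-76.06°)/2 = -134.42° − 38.03° = -172.45°.
(The naïve average (-134.42 + +149.52)/2 = 7.55° is on the wrong side of the globe.)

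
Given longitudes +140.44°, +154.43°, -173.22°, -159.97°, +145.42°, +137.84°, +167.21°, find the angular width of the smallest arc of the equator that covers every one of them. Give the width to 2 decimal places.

Sort the longitudes: -173.22°, -159.97°, +137.84°, +140.44°, +145.42°, +154.43°, +167.21°.
Eastward gaps between consecutive values (wrapping around): 13.25°, 297.81°, 2.60°, 4.98°, 9.01°, 12.78°, 19.57°.
Largest gap = 297.81° ⇒ minimal covering band is its complement: 360° − 297.81° = 62.19°.
Band runs from +137.84° eastward to -159.97°, crossing the antimeridian.

62.19°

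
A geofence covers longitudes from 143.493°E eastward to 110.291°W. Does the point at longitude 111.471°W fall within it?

Yes

Band width going east from +143.493° to -110.291°: ((-110.291 − 143.493) mod 360) = 106.216°.
Offset of -111.471° east of the west edge: ((-111.471 − 143.493) mod 360) = 105.036°.
105.036° ≤ 106.216° ⇒ inside.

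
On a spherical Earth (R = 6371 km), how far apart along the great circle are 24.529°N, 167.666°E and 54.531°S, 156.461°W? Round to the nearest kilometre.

9436 km

Δλ = -156.461 − 167.666 = -324.127°; wrapped into (−180°, 180°]: 35.873°.
Δφ = -54.531 − 24.529 = -79.060°.
a = sin²(Δφ/2) + cos φ₁ · cos φ₂ · sin²(Δλ/2) = 0.455176.
c = 2·atan2(√a, √(1−a)) = 1.48103 rad → d = 6371·c ≈ 9435.62 km.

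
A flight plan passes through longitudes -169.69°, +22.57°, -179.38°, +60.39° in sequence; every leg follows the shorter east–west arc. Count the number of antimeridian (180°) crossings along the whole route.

3

Leg 1: -169.69° → +22.57°, shortest Δλ = -167.74° (west) — crosses 180°.
Leg 2: +22.57° → -179.38°, shortest Δλ = 158.05° (east) — crosses 180°.
Leg 3: -179.38° → +60.39°, shortest Δλ = -120.23° (west) — crosses 180°.
Total crossings: 3.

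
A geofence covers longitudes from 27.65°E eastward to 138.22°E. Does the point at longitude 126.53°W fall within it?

No

Band width going east from +27.65° to +138.22°: ((138.22 − 27.65) mod 360) = 110.57°.
Offset of -126.53° east of the west edge: ((-126.53 − 27.65) mod 360) = 205.82°.
205.82° > 110.57° ⇒ outside.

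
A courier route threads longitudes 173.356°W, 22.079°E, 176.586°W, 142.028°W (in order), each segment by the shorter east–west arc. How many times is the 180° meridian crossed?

Leg 1: -173.356° → +22.079°, shortest Δλ = -164.565° (west) — crosses 180°.
Leg 2: +22.079° → -176.586°, shortest Δλ = 161.335° (east) — crosses 180°.
Leg 3: -176.586° → -142.028°, shortest Δλ = 34.558° (east) — does not cross 180°.
Total crossings: 2.

2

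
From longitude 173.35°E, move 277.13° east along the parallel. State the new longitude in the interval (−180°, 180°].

90.48°E

Start at +173.35°; shift +277.13° → +450.48°.
+450.48° lies outside (−180°, 180°]; subtract 360° → +90.48°.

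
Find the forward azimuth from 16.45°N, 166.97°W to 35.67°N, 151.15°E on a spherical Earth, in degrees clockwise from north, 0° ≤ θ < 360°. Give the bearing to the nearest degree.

Δλ = 151.15 − -166.97 = 318.12°; wrapped into (−180°, 180°]: -41.88°.
θ = atan2( sin Δλ · cos φ₂ , cos φ₁ · sin φ₂ − sin φ₁ · cos φ₂ · cos Δλ )
  = atan2(-0.54233, 0.38796) = -54.421° → normalised to [0°, 360°): 305.579°.

306°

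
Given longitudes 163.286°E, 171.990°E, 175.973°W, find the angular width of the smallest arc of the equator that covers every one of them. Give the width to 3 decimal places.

20.741°

Sort the longitudes: -175.973°, +163.286°, +171.990°.
Eastward gaps between consecutive values (wrapping around): 339.259°, 8.704°, 12.037°.
Largest gap = 339.259° ⇒ minimal covering band is its complement: 360° − 339.259° = 20.741°.
Band runs from +163.286° eastward to -175.973°, crossing the antimeridian.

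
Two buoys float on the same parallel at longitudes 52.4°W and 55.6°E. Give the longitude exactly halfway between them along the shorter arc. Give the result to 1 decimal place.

Signed shortest Δλ from -52.4° to +55.6° is +108.0°.
Midpoint longitude = -52.4° + (+108.0°)/2 = -52.4° + 54.0° = +1.6°.

1.6°E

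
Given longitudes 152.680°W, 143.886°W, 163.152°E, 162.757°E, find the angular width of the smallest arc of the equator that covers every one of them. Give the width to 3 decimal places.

Sort the longitudes: -152.680°, -143.886°, +162.757°, +163.152°.
Eastward gaps between consecutive values (wrapping around): 8.794°, 306.643°, 0.395°, 44.168°.
Largest gap = 306.643° ⇒ minimal covering band is its complement: 360° − 306.643° = 53.357°.
Band runs from +162.757° eastward to -143.886°, crossing the antimeridian.

53.357°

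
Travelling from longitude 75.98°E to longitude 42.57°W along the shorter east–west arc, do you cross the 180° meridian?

Signed shortest Δλ = ((-42.57 − 75.98 + 180) mod 360) − 180 = -118.55°.
Going west by 118.55° from +75.98° reaches -42.57° without touching 180°.

No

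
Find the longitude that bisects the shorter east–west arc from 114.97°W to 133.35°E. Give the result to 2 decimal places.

Signed shortest Δλ from -114.97° to +133.35° is -111.68°.
Midpoint longitude = -114.97° + (-111.68°)/2 = -114.97° − 55.84° = -170.81°.
(The naïve average (-114.97 + +133.35)/2 = 9.19° is on the wrong side of the globe.)

170.81°W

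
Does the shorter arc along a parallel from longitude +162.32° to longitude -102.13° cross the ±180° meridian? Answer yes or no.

Yes

Naïve |-102.13 − 162.32| = 264.45° > 180°, so the shorter arc goes the other way round — across 180°.
Signed shortest Δλ = ((-102.13 − 162.32 + 180) mod 360) − 180 = 95.55°.
Going east by 95.55° from +162.32° passes through 180° before reaching -102.13°.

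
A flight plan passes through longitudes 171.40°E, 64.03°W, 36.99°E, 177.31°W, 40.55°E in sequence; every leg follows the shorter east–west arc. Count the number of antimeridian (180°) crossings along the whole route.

3

Leg 1: +171.40° → -64.03°, shortest Δλ = 124.57° (east) — crosses 180°.
Leg 2: -64.03° → +36.99°, shortest Δλ = 101.02° (east) — does not cross 180°.
Leg 3: +36.99° → -177.31°, shortest Δλ = 145.7° (east) — crosses 180°.
Leg 4: -177.31° → +40.55°, shortest Δλ = -142.14° (west) — crosses 180°.
Total crossings: 3.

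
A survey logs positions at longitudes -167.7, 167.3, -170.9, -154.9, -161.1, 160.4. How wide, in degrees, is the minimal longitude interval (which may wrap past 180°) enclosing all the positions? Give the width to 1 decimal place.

44.7°

Sort the longitudes: -170.9°, -167.7°, -161.1°, -154.9°, +160.4°, +167.3°.
Eastward gaps between consecutive values (wrapping around): 3.2°, 6.6°, 6.2°, 315.3°, 6.9°, 21.8°.
Largest gap = 315.3° ⇒ minimal covering band is its complement: 360° − 315.3° = 44.7°.
Band runs from +160.4° eastward to -154.9°, crossing the antimeridian.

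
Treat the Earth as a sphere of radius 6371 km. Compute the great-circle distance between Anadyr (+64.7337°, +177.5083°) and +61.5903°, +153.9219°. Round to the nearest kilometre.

1226 km

Δλ = 153.9219 − 177.5083 = -23.5864°.
Δφ = 61.5903 − 64.7337 = -3.1434°.
a = sin²(Δφ/2) + cos φ₁ · cos φ₂ · sin²(Δλ/2) = 0.009235.
c = 2·atan2(√a, √(1−a)) = 0.19249 rad → d = 6371·c ≈ 1226.38 km.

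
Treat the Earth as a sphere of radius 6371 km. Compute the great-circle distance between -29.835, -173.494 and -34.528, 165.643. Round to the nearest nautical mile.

1095 nmi

Δλ = 165.643 − -173.494 = 339.137°; wrapped into (−180°, 180°]: -20.863°.
Δφ = -34.528 − -29.835 = -4.693°.
a = sin²(Δφ/2) + cos φ₁ · cos φ₂ · sin²(Δλ/2) = 0.025105.
c = 2·atan2(√a, √(1−a)) = 0.31823 rad → d = 6371·c ≈ 2027.45 km ≈ 1094.73 nmi.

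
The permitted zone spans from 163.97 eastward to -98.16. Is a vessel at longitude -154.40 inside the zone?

Yes

Band width going east from +163.97° to -98.16°: ((-98.16 − 163.97) mod 360) = 97.87°.
Offset of -154.40° east of the west edge: ((-154.40 − 163.97) mod 360) = 41.63°.
41.63° ≤ 97.87° ⇒ inside.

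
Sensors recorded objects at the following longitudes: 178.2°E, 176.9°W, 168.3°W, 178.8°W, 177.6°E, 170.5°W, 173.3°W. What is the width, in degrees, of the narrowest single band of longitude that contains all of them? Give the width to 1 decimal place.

14.1°

Sort the longitudes: -178.8°, -176.9°, -173.3°, -170.5°, -168.3°, +177.6°, +178.2°.
Eastward gaps between consecutive values (wrapping around): 1.9°, 3.6°, 2.8°, 2.2°, 345.9°, 0.6°, 3.0°.
Largest gap = 345.9° ⇒ minimal covering band is its complement: 360° − 345.9° = 14.1°.
Band runs from +177.6° eastward to -168.3°, crossing the antimeridian.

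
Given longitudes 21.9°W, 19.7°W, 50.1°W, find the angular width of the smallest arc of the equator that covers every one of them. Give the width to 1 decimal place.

Sort the longitudes: -50.1°, -21.9°, -19.7°.
Eastward gaps between consecutive values (wrapping around): 28.2°, 2.2°, 329.6°.
Largest gap = 329.6° ⇒ minimal covering band is its complement: 360° − 329.6° = 30.4°.
Band runs from -50.1° eastward to -19.7°.

30.4°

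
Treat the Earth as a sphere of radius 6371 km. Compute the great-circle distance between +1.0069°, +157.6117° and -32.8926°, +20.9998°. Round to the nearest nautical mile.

Δλ = 20.9998 − 157.6117 = -136.6119°.
Δφ = -32.8926 − 1.0069 = -33.8995°.
a = sin²(Δφ/2) + cos φ₁ · cos φ₂ · sin²(Δλ/2) = 0.809833.
c = 2·atan2(√a, √(1−a)) = 2.23911 rad → d = 6371·c ≈ 14265.39 km ≈ 7702.70 nmi.

7703 nmi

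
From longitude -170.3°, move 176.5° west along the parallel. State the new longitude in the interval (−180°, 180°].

Start at -170.3°; shift −176.5° → -346.8°.
-346.8° lies outside (−180°, 180°]; add 360° → +13.2°.

+13.2°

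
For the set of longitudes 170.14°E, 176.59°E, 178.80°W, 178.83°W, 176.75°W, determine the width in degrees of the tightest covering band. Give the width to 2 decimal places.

13.11°

Sort the longitudes: -178.83°, -178.80°, -176.75°, +170.14°, +176.59°.
Eastward gaps between consecutive values (wrapping around): 0.03°, 2.05°, 346.89°, 6.45°, 4.58°.
Largest gap = 346.89° ⇒ minimal covering band is its complement: 360° − 346.89° = 13.11°.
Band runs from +170.14° eastward to -176.75°, crossing the antimeridian.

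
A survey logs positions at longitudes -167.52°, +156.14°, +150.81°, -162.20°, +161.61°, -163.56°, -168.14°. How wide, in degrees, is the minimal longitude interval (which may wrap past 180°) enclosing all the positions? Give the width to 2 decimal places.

Sort the longitudes: -168.14°, -167.52°, -163.56°, -162.20°, +150.81°, +156.14°, +161.61°.
Eastward gaps between consecutive values (wrapping around): 0.62°, 3.96°, 1.36°, 313.01°, 5.33°, 5.47°, 30.25°.
Largest gap = 313.01° ⇒ minimal covering band is its complement: 360° − 313.01° = 46.99°.
Band runs from +150.81° eastward to -162.20°, crossing the antimeridian.

46.99°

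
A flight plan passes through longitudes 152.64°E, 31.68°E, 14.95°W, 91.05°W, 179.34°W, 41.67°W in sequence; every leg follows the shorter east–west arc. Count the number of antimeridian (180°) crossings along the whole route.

0

Leg 1: +152.64° → +31.68°, shortest Δλ = -120.96° (west) — does not cross 180°.
Leg 2: +31.68° → -14.95°, shortest Δλ = -46.63° (west) — does not cross 180°.
Leg 3: -14.95° → -91.05°, shortest Δλ = -76.1° (west) — does not cross 180°.
Leg 4: -91.05° → -179.34°, shortest Δλ = -88.29° (west) — does not cross 180°.
Leg 5: -179.34° → -41.67°, shortest Δλ = 137.67° (east) — does not cross 180°.
Total crossings: 0.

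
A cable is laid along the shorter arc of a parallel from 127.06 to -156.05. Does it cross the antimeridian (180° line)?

Yes

Naïve |-156.05 − 127.06| = 283.11° > 180°, so the shorter arc goes the other way round — across 180°.
Signed shortest Δλ = ((-156.05 − 127.06 + 180) mod 360) − 180 = 76.89°.
Going east by 76.89° from +127.06° passes through 180° before reaching -156.05°.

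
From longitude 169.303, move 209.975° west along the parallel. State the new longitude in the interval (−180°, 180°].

Start at +169.303°; shift −209.975° → -40.672°.
-40.672° already lies in (−180°, 180°].

-40.672°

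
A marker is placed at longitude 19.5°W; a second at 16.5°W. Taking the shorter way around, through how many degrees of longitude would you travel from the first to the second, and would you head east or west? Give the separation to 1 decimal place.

Raw difference: -16.5 − -19.5 = 3.0°.
Normalise into (−180°, 180°]: 3.0° stays 3.0°.
Positive ⇒ the second point lies to the east; separation 3.0°.

3.0° east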